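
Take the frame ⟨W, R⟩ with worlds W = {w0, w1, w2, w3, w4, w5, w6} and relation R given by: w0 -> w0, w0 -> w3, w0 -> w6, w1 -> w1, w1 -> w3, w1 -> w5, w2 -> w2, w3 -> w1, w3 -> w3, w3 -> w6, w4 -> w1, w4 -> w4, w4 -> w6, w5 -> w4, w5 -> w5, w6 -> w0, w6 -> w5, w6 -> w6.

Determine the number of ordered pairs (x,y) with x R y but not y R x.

Enumerating: (w0,w3), (w1,w5), (w3,w6), (w4,w1), (w4,w6), (w5,w4), (w6,w5).

7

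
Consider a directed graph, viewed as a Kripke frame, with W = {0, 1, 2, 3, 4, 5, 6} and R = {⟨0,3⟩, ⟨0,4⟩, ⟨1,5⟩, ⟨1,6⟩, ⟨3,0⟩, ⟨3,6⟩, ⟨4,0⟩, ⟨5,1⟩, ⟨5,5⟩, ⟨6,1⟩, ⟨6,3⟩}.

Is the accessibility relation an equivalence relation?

Reflexive: no — 0 is not related to itself.
Symmetric: yes — every pair in R has its reverse in R.
Transitive: no — 0 R 3 and 3 R 6, but not 0 R 6.
So R is not an equivalence relation.

No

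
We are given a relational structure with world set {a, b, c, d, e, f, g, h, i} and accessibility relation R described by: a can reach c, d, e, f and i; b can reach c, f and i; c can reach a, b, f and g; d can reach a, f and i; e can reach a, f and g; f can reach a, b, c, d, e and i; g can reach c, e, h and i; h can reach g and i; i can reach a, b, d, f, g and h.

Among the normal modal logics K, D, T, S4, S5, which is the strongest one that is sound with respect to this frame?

D

Serial (axiom D): yes — every world has a successor (e.g. a R c).
Reflexive (axiom T): no — a is not related to itself.
Transitive (axiom 4): no — a R c and c R b, but not a R b.
Euclidean (axiom 5): no — a R c and a R d, but not c R d.
So F validates K, D; T would additionally require R to be reflexive. The strongest is D.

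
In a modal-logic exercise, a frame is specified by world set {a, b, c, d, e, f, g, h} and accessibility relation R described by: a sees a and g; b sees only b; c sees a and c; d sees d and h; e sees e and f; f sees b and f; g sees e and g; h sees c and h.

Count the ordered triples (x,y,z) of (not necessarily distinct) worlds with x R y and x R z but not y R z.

7

Enumerating: (a,g,a), (c,a,c), (d,h,d), (e,f,e), (f,b,f), (g,e,g), (h,c,h).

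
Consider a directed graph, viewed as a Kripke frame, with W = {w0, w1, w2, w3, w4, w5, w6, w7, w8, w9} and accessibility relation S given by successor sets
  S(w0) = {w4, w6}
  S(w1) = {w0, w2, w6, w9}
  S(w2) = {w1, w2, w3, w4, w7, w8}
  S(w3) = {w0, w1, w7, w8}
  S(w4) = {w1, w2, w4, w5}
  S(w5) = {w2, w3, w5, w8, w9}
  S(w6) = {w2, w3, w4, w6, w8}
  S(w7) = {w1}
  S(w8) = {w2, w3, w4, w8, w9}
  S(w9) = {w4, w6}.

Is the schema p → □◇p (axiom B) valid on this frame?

Axiom B corresponds to the accessibility relation being symmetric.
Symmetric: no — w0 S w4 but not w4 S w0.

No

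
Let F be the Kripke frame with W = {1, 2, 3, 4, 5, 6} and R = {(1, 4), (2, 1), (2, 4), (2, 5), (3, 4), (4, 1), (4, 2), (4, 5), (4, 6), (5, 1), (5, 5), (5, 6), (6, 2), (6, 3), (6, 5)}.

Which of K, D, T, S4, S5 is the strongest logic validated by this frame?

Serial (axiom D): yes — every world has a successor (e.g. 1 R 4).
Reflexive (axiom T): no — 1 is not related to itself.
Transitive (axiom 4): no — 1 R 4 and 4 R 2, but not 1 R 2.
Euclidean (axiom 5): no — 2 R 1 and 2 R 5, but not 1 R 5.
So F validates K, D; T would additionally require R to be reflexive. The strongest is D.

D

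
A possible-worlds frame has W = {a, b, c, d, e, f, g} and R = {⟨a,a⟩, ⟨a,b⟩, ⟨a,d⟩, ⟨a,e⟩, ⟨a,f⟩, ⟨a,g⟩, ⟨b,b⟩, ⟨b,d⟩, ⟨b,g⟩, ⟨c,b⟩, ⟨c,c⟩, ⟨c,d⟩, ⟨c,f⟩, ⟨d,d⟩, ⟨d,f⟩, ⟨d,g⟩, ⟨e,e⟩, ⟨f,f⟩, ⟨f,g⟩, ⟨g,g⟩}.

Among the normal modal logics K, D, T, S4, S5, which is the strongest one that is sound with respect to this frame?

Serial (axiom D): yes — every world has a successor (e.g. a R a).
Reflexive (axiom T): yes — every world is R-related to itself.
Transitive (axiom 4): no — b R d and d R f, but not b R f.
Euclidean (axiom 5): no — a R b and a R e, but not b R e.
So F validates K, D, T; S4 would additionally require R to be transitive. The strongest is T.

T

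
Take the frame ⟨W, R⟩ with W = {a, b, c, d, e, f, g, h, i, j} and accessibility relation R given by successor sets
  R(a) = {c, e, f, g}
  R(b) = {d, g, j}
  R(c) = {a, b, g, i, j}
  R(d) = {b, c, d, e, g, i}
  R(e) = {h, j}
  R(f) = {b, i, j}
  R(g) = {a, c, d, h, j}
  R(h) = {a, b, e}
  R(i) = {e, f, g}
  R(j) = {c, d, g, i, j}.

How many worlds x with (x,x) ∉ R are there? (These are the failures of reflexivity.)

8

Enumerating: a, b, c, e, f, g, h, i.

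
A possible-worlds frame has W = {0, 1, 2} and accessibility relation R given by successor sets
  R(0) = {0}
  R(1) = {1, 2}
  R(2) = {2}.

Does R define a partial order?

Yes

Reflexive: yes — every world is R-related to itself.
Transitive: yes — every two-step R-path is closed by a direct edge.
Antisymmetric: yes — no distinct pair is related both ways.
So R is a partial order.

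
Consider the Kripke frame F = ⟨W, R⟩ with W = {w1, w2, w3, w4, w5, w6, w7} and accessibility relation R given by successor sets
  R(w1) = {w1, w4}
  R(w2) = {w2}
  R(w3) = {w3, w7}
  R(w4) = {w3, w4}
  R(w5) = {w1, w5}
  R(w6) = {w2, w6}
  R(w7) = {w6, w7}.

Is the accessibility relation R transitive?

Transitive: no — w1 R w4 and w4 R w3, but not w1 R w3.

No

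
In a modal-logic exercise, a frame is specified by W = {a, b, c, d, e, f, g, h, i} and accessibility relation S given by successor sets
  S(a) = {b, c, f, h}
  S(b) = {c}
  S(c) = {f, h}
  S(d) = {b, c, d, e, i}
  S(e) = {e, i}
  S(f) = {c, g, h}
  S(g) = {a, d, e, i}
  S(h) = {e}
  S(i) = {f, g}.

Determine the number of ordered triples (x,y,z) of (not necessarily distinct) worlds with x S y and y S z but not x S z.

34

Enumerating: (a,f,g), (a,h,e), (b,c,f), (b,c,h), (c,f,c), (c,f,g), (c,h,e), (d,c,f), (d,c,h), (d,i,f), (d,i,g), (e,i,f), … and 22 more.
Total: 34.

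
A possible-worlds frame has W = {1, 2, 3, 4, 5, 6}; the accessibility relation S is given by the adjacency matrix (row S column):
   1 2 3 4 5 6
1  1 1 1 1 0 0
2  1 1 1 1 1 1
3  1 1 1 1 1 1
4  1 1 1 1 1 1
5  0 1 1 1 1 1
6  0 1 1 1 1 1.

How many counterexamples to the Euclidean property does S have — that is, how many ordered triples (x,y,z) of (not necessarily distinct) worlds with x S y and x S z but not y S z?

Enumerating: (2,1,5), (2,1,6), (2,5,1), (2,6,1), (3,1,5), (3,1,6), (3,5,1), (3,6,1), (4,1,5), (4,1,6), (4,5,1), (4,6,1).

12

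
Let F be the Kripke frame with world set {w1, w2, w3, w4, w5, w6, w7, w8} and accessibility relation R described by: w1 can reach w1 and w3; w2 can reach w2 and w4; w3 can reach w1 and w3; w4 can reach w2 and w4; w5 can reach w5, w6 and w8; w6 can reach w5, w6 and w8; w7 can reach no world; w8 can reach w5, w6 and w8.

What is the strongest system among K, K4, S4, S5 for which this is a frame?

Transitive (axiom 4): yes — every two-step R-path is closed by a direct edge.
Reflexive (axiom T): no — w7 is not related to itself.
Euclidean (axiom 5): yes — any two successors of a common world are R-related.
So F validates K, K4; S4 would additionally require R to be reflexive. The strongest is K4.

K4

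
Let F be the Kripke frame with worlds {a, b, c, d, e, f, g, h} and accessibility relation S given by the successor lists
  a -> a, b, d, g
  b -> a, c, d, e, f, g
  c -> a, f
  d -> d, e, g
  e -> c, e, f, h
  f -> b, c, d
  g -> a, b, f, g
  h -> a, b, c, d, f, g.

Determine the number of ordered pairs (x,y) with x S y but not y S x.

18

Enumerating: (a,d), (b,c), (b,d), (b,e), (c,a), (d,e), (d,g), (e,c), (e,f), (e,h), (f,d), (g,f), (h,a), (h,b), (h,c), (h,d), (h,f), (h,g).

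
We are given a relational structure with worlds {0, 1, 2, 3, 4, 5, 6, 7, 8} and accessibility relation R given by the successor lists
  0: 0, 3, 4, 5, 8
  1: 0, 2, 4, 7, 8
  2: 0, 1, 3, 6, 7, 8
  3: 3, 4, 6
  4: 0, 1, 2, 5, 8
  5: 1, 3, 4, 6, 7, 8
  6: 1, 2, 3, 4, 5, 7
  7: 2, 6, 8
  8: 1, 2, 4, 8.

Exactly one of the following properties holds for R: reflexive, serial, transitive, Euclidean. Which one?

Reflexive: no — 1 is not related to itself.
Serial: yes — every world has a successor (e.g. 0 R 0).
Transitive: no — 0 R 3 and 3 R 6, but not 0 R 6.
Euclidean: no — 0 R 3 and 0 R 5, but not 3 R 5.
Only serial holds.

serial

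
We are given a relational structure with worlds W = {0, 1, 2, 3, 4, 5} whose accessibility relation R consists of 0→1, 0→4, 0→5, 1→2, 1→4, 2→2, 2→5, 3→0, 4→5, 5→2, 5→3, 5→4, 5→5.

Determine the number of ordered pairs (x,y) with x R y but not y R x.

Enumerating: (0,1), (0,4), (0,5), (1,2), (1,4), (3,0), (5,3).

7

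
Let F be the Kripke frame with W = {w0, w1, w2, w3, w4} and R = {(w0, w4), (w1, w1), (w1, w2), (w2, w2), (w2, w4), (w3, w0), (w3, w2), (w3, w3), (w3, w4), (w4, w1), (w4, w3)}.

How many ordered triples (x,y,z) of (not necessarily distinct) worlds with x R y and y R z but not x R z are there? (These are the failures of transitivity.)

Enumerating: (w0,w4,w1), (w0,w4,w3), (w1,w2,w4), (w2,w4,w1), (w2,w4,w3), (w3,w4,w1), (w4,w1,w2), (w4,w3,w0), (w4,w3,w2), (w4,w3,w4).

10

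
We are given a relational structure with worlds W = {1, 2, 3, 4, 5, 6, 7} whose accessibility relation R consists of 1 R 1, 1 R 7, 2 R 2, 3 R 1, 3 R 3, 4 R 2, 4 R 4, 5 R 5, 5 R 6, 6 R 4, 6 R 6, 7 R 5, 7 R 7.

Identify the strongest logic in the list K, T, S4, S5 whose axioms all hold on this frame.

Reflexive (axiom T): yes — every world is R-related to itself.
Transitive (axiom 4): no — 1 R 7 and 7 R 5, but not 1 R 5.
Euclidean (axiom 5): no — 1 R 7 and 1 R 1, but not 7 R 1.
So F validates K, T; S4 would additionally require R to be transitive. The strongest is T.

T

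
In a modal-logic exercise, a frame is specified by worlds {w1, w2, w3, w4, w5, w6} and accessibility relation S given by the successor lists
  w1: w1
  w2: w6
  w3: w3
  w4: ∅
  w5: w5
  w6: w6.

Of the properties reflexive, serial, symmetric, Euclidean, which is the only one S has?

Reflexive: no — w2 is not related to itself.
Serial: no — w4 has no S-successor.
Symmetric: no — w2 S w6 but not w6 S w2.
Euclidean: yes — any two successors of a common world are S-related.
Only Euclidean holds.

Euclidean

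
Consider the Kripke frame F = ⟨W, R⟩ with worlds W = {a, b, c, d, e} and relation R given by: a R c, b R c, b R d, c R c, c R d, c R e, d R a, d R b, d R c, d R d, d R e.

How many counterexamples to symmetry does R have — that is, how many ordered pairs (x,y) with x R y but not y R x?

5

Enumerating: (a,c), (b,c), (c,e), (d,a), (d,e).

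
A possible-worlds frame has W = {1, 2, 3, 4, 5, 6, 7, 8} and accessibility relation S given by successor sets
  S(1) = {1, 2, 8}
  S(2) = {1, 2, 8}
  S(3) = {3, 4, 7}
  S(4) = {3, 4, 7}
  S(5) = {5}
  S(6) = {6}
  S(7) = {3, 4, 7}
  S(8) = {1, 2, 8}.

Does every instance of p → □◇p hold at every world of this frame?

Yes

The schema B characterises exactly the symmetric frames.
Symmetric: yes — every pair in S has its reverse in S.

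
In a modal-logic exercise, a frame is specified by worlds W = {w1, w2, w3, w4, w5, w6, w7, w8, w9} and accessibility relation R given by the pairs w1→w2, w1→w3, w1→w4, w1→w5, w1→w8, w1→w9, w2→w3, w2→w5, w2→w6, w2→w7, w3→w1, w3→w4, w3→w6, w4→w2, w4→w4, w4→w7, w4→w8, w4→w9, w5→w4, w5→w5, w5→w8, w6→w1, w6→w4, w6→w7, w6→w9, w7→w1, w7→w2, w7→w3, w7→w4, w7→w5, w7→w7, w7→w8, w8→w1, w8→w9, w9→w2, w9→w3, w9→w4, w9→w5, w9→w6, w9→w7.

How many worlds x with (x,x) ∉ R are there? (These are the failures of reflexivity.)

6

Enumerating: w1, w2, w3, w6, w8, w9.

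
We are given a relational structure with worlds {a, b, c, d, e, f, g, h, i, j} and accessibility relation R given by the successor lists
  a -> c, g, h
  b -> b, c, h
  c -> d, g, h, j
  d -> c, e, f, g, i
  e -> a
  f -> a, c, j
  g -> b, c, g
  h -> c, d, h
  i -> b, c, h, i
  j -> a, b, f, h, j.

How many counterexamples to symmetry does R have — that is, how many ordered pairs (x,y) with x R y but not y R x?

21

Enumerating: (a,c), (a,g), (a,h), (b,c), (b,h), (c,j), (d,e), (d,f), (d,g), (d,i), (e,a), (f,a), … and 9 more.
Total: 21.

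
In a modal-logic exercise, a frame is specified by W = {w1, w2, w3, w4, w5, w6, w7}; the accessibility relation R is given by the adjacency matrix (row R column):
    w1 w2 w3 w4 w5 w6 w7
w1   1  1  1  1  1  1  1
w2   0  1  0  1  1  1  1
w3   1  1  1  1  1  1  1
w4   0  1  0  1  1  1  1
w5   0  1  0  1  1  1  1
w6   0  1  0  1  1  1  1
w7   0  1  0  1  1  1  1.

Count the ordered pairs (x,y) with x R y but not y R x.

10

Enumerating: (w1,w2), (w1,w4), (w1,w5), (w1,w6), (w1,w7), (w3,w2), (w3,w4), (w3,w5), (w3,w6), (w3,w7).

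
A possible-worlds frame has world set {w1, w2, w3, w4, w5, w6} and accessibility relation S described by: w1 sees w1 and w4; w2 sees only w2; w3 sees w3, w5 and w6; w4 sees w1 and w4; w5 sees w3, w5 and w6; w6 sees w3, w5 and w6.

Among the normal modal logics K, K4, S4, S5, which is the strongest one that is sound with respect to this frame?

Transitive (axiom 4): yes — every two-step S-path is closed by a direct edge.
Reflexive (axiom T): yes — every world is S-related to itself.
Euclidean (axiom 5): yes — any two successors of a common world are S-related.
So F validates K, K4, S4, S5. The strongest is S5.

S5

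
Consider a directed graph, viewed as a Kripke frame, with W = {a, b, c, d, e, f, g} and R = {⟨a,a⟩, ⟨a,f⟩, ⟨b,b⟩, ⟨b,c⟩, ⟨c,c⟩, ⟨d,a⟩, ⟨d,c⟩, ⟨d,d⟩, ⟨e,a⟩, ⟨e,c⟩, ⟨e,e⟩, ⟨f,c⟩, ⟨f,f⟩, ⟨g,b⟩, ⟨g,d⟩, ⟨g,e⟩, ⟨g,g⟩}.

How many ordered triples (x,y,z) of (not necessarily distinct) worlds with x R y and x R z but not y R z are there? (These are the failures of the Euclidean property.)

Enumerating: (a,f,a), (b,c,b), (d,a,c), (d,a,d), (d,c,a), (d,c,d), (e,a,c), (e,a,e), (e,c,a), (e,c,e), (f,c,f), (g,b,d), … and 8 more.
Total: 20.

20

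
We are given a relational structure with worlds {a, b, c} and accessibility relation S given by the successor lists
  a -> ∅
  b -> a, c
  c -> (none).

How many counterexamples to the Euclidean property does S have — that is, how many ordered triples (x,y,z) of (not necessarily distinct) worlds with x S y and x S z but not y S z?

Enumerating: (b,a,a), (b,a,c), (b,c,a), (b,c,c).

4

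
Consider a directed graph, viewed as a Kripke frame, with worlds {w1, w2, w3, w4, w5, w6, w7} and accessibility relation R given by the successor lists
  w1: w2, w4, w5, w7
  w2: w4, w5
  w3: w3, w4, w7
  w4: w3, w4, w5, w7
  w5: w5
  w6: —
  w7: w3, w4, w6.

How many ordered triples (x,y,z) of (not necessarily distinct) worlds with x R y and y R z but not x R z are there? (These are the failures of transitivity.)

Enumerating: (w1,w4,w3), (w1,w7,w3), (w1,w7,w6), (w2,w4,w3), (w2,w4,w7), (w3,w4,w5), (w3,w7,w6), (w4,w7,w6), (w7,w3,w7), (w7,w4,w5), (w7,w4,w7).

11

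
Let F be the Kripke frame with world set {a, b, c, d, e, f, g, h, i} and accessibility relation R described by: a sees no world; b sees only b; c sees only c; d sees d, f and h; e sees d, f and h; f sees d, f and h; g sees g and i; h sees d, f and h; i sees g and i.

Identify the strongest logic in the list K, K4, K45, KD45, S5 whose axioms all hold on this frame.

Transitive (axiom 4): yes — every two-step R-path is closed by a direct edge.
Euclidean (axiom 5): yes — any two successors of a common world are R-related.
Serial (axiom D): no — a has no R-successor.
Reflexive (axiom T): no — a is not related to itself.
So F validates K, K4, K45; KD45 would additionally require R to be serial. The strongest is K45.

K45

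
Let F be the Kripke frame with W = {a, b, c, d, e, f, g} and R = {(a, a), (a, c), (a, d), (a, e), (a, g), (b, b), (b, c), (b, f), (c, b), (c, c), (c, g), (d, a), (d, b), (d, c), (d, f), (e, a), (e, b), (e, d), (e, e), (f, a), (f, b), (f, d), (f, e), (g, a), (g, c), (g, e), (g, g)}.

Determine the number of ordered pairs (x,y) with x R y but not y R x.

8

Enumerating: (a,c), (d,b), (d,c), (e,b), (e,d), (f,a), (f,e), (g,e).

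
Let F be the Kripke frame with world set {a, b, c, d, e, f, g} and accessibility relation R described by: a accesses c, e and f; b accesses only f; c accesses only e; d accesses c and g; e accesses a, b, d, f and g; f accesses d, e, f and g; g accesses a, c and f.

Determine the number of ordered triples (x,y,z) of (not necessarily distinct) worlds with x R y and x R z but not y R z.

39

Enumerating: (a,c,c), (a,c,f), (a,e,c), (a,e,e), (a,f,c), (c,e,e), (d,c,c), (d,c,g), (d,g,g), (e,a,a), (e,a,b), (e,a,d), … and 27 more.
Total: 39.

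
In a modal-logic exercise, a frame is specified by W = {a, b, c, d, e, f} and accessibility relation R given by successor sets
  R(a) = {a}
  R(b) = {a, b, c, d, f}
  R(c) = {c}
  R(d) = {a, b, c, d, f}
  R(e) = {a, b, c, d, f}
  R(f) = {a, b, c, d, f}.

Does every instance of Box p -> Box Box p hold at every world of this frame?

By correspondence theory, 4 is valid on a frame iff R is transitive.
Transitive: yes — every two-step R-path is closed by a direct edge.

Yes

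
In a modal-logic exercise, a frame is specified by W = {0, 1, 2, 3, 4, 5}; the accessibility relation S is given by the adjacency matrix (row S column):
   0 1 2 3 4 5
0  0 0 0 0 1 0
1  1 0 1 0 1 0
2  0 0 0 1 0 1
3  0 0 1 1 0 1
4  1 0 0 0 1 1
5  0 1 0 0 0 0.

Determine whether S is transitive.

Transitive: no — 0 S 4 and 4 S 5, but not 0 S 5.

No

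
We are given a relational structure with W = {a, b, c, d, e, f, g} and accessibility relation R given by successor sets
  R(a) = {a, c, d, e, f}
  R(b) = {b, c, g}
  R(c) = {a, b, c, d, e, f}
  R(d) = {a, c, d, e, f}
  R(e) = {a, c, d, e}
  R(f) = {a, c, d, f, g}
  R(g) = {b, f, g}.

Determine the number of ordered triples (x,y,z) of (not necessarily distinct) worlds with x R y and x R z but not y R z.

24

Enumerating: (a,e,f), (a,f,e), (b,c,g), (b,g,c), (c,a,b), (c,b,a), (c,b,d), (c,b,e), (c,b,f), (c,d,b), (c,e,b), (c,e,f), … and 12 more.
Total: 24.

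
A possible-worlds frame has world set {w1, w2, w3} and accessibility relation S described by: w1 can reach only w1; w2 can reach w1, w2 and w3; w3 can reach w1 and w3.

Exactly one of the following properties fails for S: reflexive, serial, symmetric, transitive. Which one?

symmetric

Reflexive: yes — every world is S-related to itself.
Serial: yes — every world has a successor (e.g. w1 S w1).
Symmetric: no — w2 S w1 but not w1 S w2.
Transitive: yes — every two-step S-path is closed by a direct edge.
Only symmetric fails.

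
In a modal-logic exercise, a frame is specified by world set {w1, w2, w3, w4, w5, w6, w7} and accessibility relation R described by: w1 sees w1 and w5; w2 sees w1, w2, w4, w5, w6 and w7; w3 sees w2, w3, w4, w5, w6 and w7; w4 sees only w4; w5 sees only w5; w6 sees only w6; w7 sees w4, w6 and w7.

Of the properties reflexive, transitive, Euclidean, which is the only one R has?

reflexive

Reflexive: yes — every world is R-related to itself.
Transitive: no — w3 R w2 and w2 R w1, but not w3 R w1.
Euclidean: no — w2 R w1 and w2 R w4, but not w1 R w4.
Only reflexive holds.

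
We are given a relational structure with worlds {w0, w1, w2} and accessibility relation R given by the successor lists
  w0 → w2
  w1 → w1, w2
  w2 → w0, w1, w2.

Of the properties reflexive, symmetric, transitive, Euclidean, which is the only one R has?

symmetric

Reflexive: no — w0 is not related to itself.
Symmetric: yes — every pair in R has its reverse in R.
Transitive: no — w0 R w2 and w2 R w1, but not w0 R w1.
Euclidean: no — w2 R w0 and w2 R w1, but not w0 R w1.
Only symmetric holds.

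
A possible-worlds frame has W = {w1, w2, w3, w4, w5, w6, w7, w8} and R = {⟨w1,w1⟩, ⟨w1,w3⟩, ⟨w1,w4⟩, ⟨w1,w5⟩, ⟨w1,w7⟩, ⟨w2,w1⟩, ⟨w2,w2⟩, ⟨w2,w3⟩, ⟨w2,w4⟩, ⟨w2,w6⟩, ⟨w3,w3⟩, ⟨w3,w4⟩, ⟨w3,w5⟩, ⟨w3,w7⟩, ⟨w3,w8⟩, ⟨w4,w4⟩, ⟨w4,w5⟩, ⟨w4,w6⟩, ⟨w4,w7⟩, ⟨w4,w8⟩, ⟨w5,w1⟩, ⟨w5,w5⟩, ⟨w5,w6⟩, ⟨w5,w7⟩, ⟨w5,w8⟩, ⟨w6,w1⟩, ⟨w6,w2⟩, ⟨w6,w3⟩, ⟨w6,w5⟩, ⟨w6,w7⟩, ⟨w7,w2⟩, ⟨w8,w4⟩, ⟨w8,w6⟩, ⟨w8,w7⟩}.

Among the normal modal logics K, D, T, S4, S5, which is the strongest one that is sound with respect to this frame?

Serial (axiom D): yes — every world has a successor (e.g. w1 R w1).
Reflexive (axiom T): no — w6 is not related to itself.
Transitive (axiom 4): no — w1 R w3 and w3 R w8, but not w1 R w8.
Euclidean (axiom 5): no — w1 R w4 and w1 R w3, but not w4 R w3.
So F validates K, D; T would additionally require R to be reflexive. The strongest is D.

D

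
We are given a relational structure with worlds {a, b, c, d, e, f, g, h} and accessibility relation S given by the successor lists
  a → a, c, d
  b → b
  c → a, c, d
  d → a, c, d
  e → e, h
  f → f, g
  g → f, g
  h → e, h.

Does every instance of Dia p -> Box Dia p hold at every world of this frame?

Axiom 5 corresponds to the accessibility relation being Euclidean.
Euclidean: yes — any two successors of a common world are S-related.

Yes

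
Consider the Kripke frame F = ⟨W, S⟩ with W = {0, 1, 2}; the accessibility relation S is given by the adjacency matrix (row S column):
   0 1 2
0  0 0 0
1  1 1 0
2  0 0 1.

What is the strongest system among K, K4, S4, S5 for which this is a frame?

Transitive (axiom 4): yes — every two-step S-path is closed by a direct edge.
Reflexive (axiom T): no — 0 is not related to itself.
Euclidean (axiom 5): no — 1 S 0 and 1 S 0, but not 0 S 0.
So F validates K, K4; S4 would additionally require S to be reflexive. The strongest is K4.

K4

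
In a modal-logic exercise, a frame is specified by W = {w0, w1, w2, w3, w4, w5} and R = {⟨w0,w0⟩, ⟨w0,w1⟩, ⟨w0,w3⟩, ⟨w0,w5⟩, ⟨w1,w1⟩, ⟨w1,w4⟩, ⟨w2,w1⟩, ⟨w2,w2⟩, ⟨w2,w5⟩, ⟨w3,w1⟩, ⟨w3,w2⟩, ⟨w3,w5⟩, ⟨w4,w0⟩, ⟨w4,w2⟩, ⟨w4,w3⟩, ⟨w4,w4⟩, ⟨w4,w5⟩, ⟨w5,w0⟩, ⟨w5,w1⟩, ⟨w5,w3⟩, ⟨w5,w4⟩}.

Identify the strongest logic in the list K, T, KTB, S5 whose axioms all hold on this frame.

Reflexive (axiom T): no — w3 is not related to itself.
Symmetric (axiom B): no — w0 R w1 but not w1 R w0.
Euclidean (axiom 5): no — w0 R w1 and w0 R w3, but not w1 R w3.
So F validates K; T would additionally require R to be reflexive. The strongest is K.

K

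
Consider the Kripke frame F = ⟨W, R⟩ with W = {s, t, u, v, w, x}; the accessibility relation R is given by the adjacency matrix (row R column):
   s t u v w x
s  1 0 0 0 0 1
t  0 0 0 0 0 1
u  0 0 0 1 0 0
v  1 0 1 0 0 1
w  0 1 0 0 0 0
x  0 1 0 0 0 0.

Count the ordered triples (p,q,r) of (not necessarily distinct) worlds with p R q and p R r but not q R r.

Enumerating: (s,x,s), (s,x,x), (t,x,x), (u,v,v), (v,s,u), (v,u,s), (v,u,u), (v,u,x), (v,x,s), (v,x,u), (v,x,x), (w,t,t), (x,t,t).

13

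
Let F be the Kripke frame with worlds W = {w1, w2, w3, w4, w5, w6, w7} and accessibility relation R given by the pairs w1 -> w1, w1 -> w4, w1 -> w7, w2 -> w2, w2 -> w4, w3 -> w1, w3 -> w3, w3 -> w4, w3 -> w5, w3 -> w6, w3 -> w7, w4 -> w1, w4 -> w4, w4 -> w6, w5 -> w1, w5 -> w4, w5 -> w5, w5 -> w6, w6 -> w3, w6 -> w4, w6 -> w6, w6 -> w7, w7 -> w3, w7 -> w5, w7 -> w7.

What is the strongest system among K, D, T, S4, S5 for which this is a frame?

T

Serial (axiom D): yes — every world has a successor (e.g. w1 R w1).
Reflexive (axiom T): yes — every world is R-related to itself.
Transitive (axiom 4): no — w1 R w4 and w4 R w6, but not w1 R w6.
Euclidean (axiom 5): no — w1 R w4 and w1 R w7, but not w4 R w7.
So F validates K, D, T; S4 would additionally require R to be transitive. The strongest is T.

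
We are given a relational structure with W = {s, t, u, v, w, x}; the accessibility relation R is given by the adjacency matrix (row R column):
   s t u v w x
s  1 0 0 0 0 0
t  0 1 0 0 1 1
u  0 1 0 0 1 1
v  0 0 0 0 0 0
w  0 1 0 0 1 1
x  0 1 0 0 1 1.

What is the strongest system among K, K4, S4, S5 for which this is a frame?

Transitive (axiom 4): yes — every two-step R-path is closed by a direct edge.
Reflexive (axiom T): no — u is not related to itself.
Euclidean (axiom 5): yes — any two successors of a common world are R-related.
So F validates K, K4; S4 would additionally require R to be reflexive. The strongest is K4.

K4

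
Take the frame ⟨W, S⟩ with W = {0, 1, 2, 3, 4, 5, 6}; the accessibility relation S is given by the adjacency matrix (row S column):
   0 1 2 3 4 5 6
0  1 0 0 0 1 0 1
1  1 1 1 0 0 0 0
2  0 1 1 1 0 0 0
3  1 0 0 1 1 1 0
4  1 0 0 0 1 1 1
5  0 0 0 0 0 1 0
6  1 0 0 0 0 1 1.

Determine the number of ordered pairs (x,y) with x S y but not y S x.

Enumerating: (1,0), (2,3), (3,0), (3,4), (3,5), (4,5), (4,6), (6,5).

8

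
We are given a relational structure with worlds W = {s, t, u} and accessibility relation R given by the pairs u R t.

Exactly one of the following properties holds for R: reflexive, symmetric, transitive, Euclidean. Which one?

Reflexive: no — s is not related to itself.
Symmetric: no — u R t but not t R u.
Transitive: yes — every two-step R-path is closed by a direct edge.
Euclidean: no — u R t and u R t, but not t R t.
Only transitive holds.

transitive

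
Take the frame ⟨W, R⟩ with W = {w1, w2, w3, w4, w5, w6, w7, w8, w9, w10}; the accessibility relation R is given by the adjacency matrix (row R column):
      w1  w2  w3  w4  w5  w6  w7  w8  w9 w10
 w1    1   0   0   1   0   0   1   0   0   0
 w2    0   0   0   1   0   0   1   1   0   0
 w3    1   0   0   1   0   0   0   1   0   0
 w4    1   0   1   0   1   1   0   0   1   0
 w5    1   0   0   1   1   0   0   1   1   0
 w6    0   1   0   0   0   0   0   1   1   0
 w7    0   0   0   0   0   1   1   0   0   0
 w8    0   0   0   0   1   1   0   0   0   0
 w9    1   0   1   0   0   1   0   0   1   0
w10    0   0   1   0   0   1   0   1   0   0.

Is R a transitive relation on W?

Transitive: no — w1 R w4 and w4 R w3, but not w1 R w3.

No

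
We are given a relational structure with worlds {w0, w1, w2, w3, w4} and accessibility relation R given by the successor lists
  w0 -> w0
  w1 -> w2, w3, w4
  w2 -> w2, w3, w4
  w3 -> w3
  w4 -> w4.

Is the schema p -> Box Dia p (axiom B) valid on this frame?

By correspondence theory, B is valid on a frame iff R is symmetric.
Symmetric: no — w1 R w2 but not w2 R w1.

No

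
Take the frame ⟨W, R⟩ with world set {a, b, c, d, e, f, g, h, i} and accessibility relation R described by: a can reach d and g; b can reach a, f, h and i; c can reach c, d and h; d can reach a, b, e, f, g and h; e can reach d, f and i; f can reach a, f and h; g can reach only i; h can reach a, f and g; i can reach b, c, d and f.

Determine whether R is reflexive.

Reflexive: no — a is not related to itself.

No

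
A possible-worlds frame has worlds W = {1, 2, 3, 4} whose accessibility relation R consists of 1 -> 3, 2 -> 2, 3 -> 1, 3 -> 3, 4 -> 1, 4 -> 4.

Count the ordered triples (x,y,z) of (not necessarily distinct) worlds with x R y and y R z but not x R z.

2

Enumerating: (1,3,1), (4,1,3).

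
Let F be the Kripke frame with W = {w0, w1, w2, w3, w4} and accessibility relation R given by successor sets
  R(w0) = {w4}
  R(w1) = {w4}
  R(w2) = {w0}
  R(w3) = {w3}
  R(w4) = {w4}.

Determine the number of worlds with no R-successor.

R is serial; there are no such worlds.

0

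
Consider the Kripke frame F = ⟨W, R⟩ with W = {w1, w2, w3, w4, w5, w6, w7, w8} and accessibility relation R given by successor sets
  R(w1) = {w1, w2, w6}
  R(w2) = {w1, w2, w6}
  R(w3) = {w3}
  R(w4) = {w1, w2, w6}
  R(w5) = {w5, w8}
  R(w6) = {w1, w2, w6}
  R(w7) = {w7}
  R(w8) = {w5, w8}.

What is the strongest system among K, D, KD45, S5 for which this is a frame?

KD45

Serial (axiom D): yes — every world has a successor (e.g. w1 R w1).
Euclidean (axiom 5): yes — any two successors of a common world are R-related.
Transitive (axiom 4): yes — every two-step R-path is closed by a direct edge.
Reflexive (axiom T): no — w4 is not related to itself.
So F validates K, D, KD45; S5 would additionally require R to be reflexive. The strongest is KD45.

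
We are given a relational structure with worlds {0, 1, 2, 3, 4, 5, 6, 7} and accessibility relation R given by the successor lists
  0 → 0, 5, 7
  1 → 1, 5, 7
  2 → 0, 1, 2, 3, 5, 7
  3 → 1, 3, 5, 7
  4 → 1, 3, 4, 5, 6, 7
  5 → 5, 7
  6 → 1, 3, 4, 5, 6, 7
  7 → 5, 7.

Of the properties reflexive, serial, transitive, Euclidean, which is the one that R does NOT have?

Euclidean

Reflexive: yes — every world is R-related to itself.
Serial: yes — every world has a successor (e.g. 0 R 0).
Transitive: yes — every two-step R-path is closed by a direct edge.
Euclidean: no — 2 R 0 and 2 R 1, but not 0 R 1.
Only Euclidean fails.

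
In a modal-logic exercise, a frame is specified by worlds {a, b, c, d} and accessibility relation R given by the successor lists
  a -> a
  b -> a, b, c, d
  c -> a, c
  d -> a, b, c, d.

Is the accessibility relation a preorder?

Reflexive: yes — every world is R-related to itself.
Transitive: yes — every two-step R-path is closed by a direct edge.
So R is a preorder.

Yes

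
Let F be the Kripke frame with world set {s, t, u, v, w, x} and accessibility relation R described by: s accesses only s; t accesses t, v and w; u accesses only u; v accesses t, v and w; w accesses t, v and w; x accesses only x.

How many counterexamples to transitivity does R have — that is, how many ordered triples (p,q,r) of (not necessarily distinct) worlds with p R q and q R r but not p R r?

R is transitive; there are no such tuples.

0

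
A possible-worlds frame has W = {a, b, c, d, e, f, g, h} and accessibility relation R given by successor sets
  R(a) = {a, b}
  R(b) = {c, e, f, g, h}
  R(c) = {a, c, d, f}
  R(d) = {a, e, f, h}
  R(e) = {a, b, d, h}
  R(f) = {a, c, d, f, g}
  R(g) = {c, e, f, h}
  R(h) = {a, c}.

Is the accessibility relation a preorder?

Reflexive: no — b is not related to itself.
Transitive: no — a R b and b R c, but not a R c.
So R is not a preorder.

No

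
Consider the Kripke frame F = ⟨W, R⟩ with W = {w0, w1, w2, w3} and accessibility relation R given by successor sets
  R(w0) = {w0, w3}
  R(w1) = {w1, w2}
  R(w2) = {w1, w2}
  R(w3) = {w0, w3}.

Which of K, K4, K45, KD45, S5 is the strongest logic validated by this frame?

S5

Transitive (axiom 4): yes — every two-step R-path is closed by a direct edge.
Euclidean (axiom 5): yes — any two successors of a common world are R-related.
Serial (axiom D): yes — every world has a successor (e.g. w0 R w0).
Reflexive (axiom T): yes — every world is R-related to itself.
So F validates K, K4, K45, KD45, S5. The strongest is S5.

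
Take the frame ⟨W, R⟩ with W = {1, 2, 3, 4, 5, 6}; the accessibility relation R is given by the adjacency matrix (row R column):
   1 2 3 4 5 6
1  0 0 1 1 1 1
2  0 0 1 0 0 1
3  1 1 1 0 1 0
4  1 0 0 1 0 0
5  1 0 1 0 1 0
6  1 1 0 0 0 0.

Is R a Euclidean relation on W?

Euclidean: no — 1 R 3 and 1 R 4, but not 3 R 4.

No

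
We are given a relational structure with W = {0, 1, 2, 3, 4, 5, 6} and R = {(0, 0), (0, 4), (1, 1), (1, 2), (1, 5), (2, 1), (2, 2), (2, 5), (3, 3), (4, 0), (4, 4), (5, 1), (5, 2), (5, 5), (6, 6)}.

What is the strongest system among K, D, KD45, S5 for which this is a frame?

S5

Serial (axiom D): yes — every world has a successor (e.g. 0 R 0).
Euclidean (axiom 5): yes — any two successors of a common world are R-related.
Transitive (axiom 4): yes — every two-step R-path is closed by a direct edge.
Reflexive (axiom T): yes — every world is R-related to itself.
So F validates K, D, KD45, S5. The strongest is S5.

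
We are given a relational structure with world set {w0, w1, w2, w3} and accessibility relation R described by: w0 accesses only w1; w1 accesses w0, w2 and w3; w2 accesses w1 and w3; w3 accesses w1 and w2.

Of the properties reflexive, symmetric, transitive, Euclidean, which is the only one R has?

Reflexive: no — w0 is not related to itself.
Symmetric: yes — every pair in R has its reverse in R.
Transitive: no — w0 R w1 and w1 R w2, but not w0 R w2.
Euclidean: no — w1 R w0 and w1 R w2, but not w0 R w2.
Only symmetric holds.

symmetric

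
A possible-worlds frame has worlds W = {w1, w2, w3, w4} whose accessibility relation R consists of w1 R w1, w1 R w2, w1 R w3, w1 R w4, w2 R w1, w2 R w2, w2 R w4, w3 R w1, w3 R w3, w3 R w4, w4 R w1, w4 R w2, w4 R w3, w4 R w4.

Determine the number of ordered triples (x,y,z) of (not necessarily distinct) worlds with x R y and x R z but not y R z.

Enumerating: (w1,w2,w3), (w1,w3,w2), (w4,w2,w3), (w4,w3,w2).

4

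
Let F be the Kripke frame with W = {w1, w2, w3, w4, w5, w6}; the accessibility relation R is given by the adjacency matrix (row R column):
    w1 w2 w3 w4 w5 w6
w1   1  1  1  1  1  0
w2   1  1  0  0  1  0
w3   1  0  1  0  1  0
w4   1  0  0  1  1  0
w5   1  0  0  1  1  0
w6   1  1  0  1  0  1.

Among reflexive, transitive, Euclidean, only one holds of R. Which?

Reflexive: yes — every world is R-related to itself.
Transitive: no — w2 R w1 and w1 R w3, but not w2 R w3.
Euclidean: no — w1 R w2 and w1 R w3, but not w2 R w3.
Only reflexive holds.

reflexive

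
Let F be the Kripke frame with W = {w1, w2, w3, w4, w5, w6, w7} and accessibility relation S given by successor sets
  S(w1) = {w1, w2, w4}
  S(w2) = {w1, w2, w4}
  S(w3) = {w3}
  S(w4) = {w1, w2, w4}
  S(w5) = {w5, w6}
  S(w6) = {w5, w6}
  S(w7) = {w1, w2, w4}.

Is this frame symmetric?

No

Symmetric: no — w7 S w1 but not w1 S w7.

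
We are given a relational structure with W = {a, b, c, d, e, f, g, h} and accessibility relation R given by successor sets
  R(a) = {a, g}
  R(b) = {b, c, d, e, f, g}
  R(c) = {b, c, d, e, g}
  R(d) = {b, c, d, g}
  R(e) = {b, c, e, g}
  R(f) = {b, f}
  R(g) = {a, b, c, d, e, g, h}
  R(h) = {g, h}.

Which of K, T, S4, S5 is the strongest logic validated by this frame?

T

Reflexive (axiom T): yes — every world is R-related to itself.
Transitive (axiom 4): no — a R g and g R b, but not a R b.
Euclidean (axiom 5): no — b R c and b R f, but not c R f.
So F validates K, T; S4 would additionally require R to be transitive. The strongest is T.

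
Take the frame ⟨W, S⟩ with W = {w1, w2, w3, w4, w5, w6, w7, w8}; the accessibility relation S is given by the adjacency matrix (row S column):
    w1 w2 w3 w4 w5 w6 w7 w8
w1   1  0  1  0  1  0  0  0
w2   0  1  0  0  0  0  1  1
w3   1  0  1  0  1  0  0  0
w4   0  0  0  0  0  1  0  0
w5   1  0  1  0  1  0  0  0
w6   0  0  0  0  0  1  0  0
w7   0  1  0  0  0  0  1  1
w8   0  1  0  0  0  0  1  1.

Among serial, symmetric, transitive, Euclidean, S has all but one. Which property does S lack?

Serial: yes — every world has a successor (e.g. w1 S w1).
Symmetric: no — w4 S w6 but not w6 S w4.
Transitive: yes — every two-step S-path is closed by a direct edge.
Euclidean: yes — any two successors of a common world are S-related.
Only symmetric fails.

symmetric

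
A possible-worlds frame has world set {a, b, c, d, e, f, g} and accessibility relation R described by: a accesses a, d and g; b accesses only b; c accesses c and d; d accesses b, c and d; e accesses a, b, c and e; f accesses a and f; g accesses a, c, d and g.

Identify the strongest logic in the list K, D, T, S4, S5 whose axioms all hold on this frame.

Serial (axiom D): yes — every world has a successor (e.g. a R a).
Reflexive (axiom T): yes — every world is R-related to itself.
Transitive (axiom 4): no — a R d and d R b, but not a R b.
Euclidean (axiom 5): no — a R d and a R g, but not d R g.
So F validates K, D, T; S4 would additionally require R to be transitive. The strongest is T.

T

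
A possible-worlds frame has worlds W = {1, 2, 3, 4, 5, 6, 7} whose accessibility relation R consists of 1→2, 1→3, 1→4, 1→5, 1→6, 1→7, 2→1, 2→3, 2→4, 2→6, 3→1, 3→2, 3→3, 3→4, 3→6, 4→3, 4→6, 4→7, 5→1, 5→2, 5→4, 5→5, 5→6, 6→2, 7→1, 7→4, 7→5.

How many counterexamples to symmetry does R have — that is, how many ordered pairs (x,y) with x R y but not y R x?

9

Enumerating: (1,4), (1,6), (2,4), (3,6), (4,6), (5,2), (5,4), (5,6), (7,5).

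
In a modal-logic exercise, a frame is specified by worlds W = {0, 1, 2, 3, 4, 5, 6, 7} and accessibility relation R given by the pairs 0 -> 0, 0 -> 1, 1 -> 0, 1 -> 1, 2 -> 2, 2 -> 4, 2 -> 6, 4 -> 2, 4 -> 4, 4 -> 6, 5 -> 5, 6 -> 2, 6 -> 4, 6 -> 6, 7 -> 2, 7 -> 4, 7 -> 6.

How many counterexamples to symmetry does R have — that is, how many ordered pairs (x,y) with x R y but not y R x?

3

Enumerating: (7,2), (7,4), (7,6).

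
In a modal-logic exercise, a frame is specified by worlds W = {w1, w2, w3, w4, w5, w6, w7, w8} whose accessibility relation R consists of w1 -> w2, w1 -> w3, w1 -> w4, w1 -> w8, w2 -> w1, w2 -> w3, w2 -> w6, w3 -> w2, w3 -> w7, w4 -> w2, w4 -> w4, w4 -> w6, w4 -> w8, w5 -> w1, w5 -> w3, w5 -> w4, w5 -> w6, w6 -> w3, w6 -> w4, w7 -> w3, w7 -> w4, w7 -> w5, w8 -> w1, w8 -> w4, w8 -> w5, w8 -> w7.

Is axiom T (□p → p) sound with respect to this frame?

No

The schema T characterises exactly the reflexive frames.
Reflexive: no — w1 is not related to itself.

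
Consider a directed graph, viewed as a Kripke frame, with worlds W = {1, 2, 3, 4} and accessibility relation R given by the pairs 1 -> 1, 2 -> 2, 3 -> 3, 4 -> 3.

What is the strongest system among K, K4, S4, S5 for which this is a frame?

K4

Transitive (axiom 4): yes — every two-step R-path is closed by a direct edge.
Reflexive (axiom T): no — 4 is not related to itself.
Euclidean (axiom 5): yes — any two successors of a common world are R-related.
So F validates K, K4; S4 would additionally require R to be reflexive. The strongest is K4.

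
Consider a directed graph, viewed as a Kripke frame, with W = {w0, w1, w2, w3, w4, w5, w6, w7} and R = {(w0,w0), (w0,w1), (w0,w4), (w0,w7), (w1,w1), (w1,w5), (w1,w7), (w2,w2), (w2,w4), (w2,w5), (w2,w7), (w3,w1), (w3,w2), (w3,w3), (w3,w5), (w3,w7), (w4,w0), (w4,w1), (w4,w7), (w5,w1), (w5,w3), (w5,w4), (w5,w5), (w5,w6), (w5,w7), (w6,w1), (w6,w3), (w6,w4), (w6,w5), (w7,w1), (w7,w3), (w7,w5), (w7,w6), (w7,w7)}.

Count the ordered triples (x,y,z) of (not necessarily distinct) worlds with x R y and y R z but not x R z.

38

Enumerating: (w0,w1,w5), (w0,w7,w3), (w0,w7,w5), (w0,w7,w6), (w1,w5,w3), (w1,w5,w4), (w1,w5,w6), (w1,w7,w3), (w1,w7,w6), (w2,w4,w0), (w2,w4,w1), (w2,w5,w1), … and 26 more.
Total: 38.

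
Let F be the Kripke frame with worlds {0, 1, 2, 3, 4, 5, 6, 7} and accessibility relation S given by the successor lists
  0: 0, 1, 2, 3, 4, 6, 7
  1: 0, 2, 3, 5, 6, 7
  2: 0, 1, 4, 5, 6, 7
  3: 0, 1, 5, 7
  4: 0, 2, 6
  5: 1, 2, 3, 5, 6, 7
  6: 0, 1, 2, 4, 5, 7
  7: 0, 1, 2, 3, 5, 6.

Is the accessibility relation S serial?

Serial: yes — every world has a successor (e.g. 0 S 0).

Yes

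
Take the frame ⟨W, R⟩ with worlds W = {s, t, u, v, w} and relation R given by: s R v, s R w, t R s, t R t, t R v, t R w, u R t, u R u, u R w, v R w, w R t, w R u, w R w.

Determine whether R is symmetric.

Symmetric: no — s R v but not v R s.

No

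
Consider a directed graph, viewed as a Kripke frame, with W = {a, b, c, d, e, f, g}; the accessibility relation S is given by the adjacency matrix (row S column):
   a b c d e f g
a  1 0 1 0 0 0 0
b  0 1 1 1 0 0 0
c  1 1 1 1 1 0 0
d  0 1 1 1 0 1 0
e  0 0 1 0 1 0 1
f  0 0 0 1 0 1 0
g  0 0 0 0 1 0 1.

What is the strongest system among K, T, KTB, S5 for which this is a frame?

Reflexive (axiom T): yes — every world is S-related to itself.
Symmetric (axiom B): yes — every pair in S has its reverse in S.
Euclidean (axiom 5): no — c S a and c S b, but not a S b.
So F validates K, T, KTB; S5 would additionally require S to be Euclidean. The strongest is KTB.

KTB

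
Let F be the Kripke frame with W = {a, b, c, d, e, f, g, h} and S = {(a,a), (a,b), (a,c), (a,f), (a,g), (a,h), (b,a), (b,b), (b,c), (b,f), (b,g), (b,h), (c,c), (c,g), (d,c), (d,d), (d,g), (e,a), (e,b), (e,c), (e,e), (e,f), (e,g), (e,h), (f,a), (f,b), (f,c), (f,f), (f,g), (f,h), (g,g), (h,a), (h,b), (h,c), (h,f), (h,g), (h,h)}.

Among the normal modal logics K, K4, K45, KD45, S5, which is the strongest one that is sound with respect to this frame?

Transitive (axiom 4): yes — every two-step S-path is closed by a direct edge.
Euclidean (axiom 5): no — a S c and a S b, but not c S b.
Serial (axiom D): yes — every world has a successor (e.g. a S a).
Reflexive (axiom T): yes — every world is S-related to itself.
So F validates K, K4; K45 would additionally require S to be Euclidean. The strongest is K4.

K4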